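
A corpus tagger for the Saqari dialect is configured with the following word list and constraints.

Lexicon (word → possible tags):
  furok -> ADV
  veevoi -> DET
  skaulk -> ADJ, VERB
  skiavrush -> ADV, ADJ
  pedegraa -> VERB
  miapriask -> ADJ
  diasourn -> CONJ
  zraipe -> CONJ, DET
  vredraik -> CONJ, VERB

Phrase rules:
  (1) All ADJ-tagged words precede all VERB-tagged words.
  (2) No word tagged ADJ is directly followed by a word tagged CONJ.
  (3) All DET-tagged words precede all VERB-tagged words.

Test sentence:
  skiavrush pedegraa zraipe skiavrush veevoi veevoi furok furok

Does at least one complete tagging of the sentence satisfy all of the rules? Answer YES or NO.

NO

Candidates per position — 1:skiavrush {ADV,ADJ}; 2:pedegraa {VERB}; 3:zraipe {CONJ,DET}; 4:skiavrush {ADV,ADJ}; 5:veevoi {DET}; 6:veevoi {DET}; 7:furok {ADV}; 8:furok {ADV}.
Rule 3 cannot be satisfied by any choice of tags from the lexicon.
So there is no consistent tagging.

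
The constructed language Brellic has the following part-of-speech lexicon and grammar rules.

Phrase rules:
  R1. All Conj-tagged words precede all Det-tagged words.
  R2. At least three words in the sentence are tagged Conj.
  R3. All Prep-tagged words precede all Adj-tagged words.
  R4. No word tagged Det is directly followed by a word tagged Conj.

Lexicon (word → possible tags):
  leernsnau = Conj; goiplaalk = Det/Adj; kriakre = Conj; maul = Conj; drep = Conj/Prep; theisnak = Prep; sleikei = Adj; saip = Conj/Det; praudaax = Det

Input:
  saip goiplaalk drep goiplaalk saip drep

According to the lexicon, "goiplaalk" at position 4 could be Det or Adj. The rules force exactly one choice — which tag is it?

Adj

Candidates per position — 1:saip {Conj,Det}; 2:goiplaalk {Det,Adj}; 3:drep {Conj,Prep}; 4:goiplaalk {Det,Adj}; 5:saip {Conj,Det}; 6:drep {Conj,Prep}.
Position 4: the remaining choice is settled jointly with positions 1, 2, 3, 5, 6 — only Adj at position 4 is part of a tagging that satisfies every rule.
The only consistent sequence is: Conj Adj Conj Adj Conj Conj.
Checking: rule 1 satisfied; rule 2 satisfied; rule 3 satisfied; rule 4 satisfied.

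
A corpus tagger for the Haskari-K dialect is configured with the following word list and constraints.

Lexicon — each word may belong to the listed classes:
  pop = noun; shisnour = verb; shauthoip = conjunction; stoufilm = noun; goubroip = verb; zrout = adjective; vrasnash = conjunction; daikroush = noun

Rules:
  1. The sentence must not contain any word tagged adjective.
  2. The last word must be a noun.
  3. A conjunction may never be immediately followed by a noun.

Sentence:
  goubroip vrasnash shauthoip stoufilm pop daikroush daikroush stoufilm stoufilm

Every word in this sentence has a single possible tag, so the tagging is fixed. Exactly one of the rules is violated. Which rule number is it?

3

Fixed tagging: verb conjunction conjunction noun noun noun noun noun noun.
Rule check: R1 pass, R2 pass, R3 fail.
Only rule 3 fails.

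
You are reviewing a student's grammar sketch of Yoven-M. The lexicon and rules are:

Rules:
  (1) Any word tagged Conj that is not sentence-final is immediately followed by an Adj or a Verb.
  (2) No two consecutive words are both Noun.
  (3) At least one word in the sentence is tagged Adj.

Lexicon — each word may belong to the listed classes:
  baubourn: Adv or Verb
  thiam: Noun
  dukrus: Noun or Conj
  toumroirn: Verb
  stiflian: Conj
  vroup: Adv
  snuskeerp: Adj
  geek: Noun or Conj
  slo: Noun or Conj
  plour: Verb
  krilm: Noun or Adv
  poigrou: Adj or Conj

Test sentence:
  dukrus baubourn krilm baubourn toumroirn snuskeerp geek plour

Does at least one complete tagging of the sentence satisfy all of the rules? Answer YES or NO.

Candidates per position — 1:dukrus {Noun,Conj}; 2:baubourn {Adv,Verb}; 3:krilm {Noun,Adv}; 4:baubourn {Adv,Verb}; 5:toumroirn {Verb}; 6:snuskeerp {Adj}; 7:geek {Noun,Conj}; 8:plour {Verb}.
One satisfying assignment: Noun Adv Adv Verb Verb Adj Conj Verb.
Check: rule 1 ok; rule 2 ok; rule 3 ok.

YES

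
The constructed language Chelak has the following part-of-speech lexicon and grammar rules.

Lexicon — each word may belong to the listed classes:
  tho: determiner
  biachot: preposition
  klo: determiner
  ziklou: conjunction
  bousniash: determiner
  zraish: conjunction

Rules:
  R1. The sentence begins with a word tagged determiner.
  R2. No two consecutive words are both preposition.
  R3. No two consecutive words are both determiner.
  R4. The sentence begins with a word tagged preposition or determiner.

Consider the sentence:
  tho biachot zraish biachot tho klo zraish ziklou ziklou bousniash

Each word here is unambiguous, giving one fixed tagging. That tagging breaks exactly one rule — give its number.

3

Fixed tagging: determiner preposition conjunction preposition determiner determiner conjunction conjunction conjunction determiner.
Checking each rule: R1 ✓, R2 ✓, R3 ✗, R4 ✓.
Only rule 3 fails.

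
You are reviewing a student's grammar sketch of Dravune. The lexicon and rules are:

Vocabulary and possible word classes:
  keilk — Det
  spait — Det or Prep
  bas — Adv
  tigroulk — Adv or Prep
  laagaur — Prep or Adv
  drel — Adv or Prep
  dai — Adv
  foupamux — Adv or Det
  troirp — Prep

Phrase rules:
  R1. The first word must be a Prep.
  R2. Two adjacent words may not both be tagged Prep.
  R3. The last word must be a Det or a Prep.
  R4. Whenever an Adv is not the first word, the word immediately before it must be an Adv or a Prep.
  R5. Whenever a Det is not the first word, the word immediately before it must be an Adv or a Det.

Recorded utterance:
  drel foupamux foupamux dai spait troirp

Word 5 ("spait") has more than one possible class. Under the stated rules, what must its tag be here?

Det

Candidates per position — 1:drel {Adv,Prep}; 2:foupamux {Adv,Det}; 3:foupamux {Adv,Det}; 4:dai {Adv}; 5:spait {Det,Prep}; 6:troirp {Prep}.
If word 1 were Adv, no tagging could satisfy rule 1; so word 1 is Prep.
If word 2 were Det, no tagging could satisfy rule 4; so word 2 is Adv.
If word 3 were Det, no tagging could satisfy rule 4; so word 3 is Adv.
If word 5 were Prep, no tagging could satisfy rule 2; so word 5 is Det.
So the tagging must be: Prep Adv Adv Adv Det Prep.
Rule-by-rule: rule 1 holds; rule 2 holds; rule 3 holds; rule 4 holds; rule 5 holds.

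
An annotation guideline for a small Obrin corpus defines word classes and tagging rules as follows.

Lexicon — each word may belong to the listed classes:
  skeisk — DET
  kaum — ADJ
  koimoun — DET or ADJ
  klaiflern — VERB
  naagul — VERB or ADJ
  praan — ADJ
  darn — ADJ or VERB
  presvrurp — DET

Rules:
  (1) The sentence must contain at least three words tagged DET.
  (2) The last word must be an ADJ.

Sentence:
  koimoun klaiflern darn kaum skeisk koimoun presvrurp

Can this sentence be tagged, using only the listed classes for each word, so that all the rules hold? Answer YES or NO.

NO

Candidates per position — 1:koimoun {DET,ADJ}; 2:klaiflern {VERB}; 3:darn {ADJ,VERB}; 4:kaum {ADJ}; 5:skeisk {DET}; 6:koimoun {DET,ADJ}; 7:presvrurp {DET}.
Rule 2 cannot be satisfied by any choice of tags from the lexicon.
So there is no consistent tagging.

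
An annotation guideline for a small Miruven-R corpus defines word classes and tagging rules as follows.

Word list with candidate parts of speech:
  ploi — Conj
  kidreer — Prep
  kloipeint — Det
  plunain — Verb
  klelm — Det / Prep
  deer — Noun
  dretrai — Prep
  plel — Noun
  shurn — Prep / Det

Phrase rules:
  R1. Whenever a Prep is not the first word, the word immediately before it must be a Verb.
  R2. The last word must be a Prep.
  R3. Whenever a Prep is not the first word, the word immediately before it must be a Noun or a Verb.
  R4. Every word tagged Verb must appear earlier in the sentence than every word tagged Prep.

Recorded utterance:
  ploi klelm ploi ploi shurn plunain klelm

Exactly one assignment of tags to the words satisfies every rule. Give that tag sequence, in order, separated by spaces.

Conj Det Conj Conj Det Verb Prep

Candidates per position — 1:ploi {Conj}; 2:klelm {Det,Prep}; 3:ploi {Conj}; 4:ploi {Conj}; 5:shurn {Prep,Det}; 6:plunain {Verb}; 7:klelm {Det,Prep}.
If word 2 were Prep, no tagging could satisfy rule 1; so word 2 is Det.
If word 5 were Prep, no tagging could satisfy rule 1; so word 5 is Det.
If word 7 were Det, no tagging could satisfy rule 2; so word 7 is Prep.
So the tagging must be: Conj Det Conj Conj Det Verb Prep.
Verifying each rule — rule 1 ok; rule 2 ok; rule 3 ok; rule 4 ok.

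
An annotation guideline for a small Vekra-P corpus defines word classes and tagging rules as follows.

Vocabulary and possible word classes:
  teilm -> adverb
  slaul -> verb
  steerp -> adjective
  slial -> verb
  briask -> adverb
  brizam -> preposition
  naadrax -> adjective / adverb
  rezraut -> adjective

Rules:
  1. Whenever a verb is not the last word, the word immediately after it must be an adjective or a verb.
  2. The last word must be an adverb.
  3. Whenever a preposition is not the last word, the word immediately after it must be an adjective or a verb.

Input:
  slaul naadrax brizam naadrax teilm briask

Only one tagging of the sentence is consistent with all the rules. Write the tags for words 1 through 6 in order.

Candidates per position — 1:slaul {verb}; 2:naadrax {adjective,adverb}; 3:brizam {preposition}; 4:naadrax {adjective,adverb}; 5:teilm {adverb}; 6:briask {adverb}.
If word 2 were adverb, no tagging could satisfy rule 1; so word 2 is adjective.
If word 4 were adverb, no tagging could satisfy rule 3; so word 4 is adjective.
So the tagging must be: verb adjective preposition adjective adverb adverb.
Rule-by-rule: rule 1 ✓; rule 2 ✓; rule 3 ✓.

verb adjective preposition adjective adverb adverb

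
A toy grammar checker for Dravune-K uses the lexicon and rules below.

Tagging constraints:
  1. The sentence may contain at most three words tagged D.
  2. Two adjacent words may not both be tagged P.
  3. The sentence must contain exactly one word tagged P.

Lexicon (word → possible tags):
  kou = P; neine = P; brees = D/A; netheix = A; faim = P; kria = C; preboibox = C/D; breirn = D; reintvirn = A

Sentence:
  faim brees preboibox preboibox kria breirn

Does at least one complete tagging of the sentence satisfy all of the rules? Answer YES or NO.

Candidates per position — 1:faim {P}; 2:brees {D,A}; 3:preboibox {C,D}; 4:preboibox {C,D}; 5:kria {C}; 6:breirn {D}.
One satisfying assignment: P D C D C D.
Check: rule 1 ✓; rule 2 ✓; rule 3 ✓.

YES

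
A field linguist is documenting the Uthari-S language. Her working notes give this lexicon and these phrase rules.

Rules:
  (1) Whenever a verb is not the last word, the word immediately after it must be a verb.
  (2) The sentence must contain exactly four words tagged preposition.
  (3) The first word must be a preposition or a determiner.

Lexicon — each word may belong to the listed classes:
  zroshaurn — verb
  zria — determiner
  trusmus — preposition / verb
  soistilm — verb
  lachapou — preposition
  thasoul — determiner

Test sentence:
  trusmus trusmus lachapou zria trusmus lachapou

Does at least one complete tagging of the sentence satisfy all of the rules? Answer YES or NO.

Candidates per position — 1:trusmus {preposition,verb}; 2:trusmus {preposition,verb}; 3:lachapou {preposition}; 4:zria {determiner}; 5:trusmus {preposition,verb}; 6:lachapou {preposition}.
Every candidate sequence violates at least one rule; no consistent tagging exists.

NO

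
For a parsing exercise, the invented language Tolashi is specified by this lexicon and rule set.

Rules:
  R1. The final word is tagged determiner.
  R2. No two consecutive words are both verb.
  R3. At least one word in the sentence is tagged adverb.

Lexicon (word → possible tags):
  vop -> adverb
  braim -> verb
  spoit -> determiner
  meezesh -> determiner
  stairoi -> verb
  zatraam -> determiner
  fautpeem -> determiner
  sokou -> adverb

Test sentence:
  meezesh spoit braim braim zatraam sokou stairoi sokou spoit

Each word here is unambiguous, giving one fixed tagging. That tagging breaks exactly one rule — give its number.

2

Fixed tagging: determiner determiner verb verb determiner adverb verb adverb determiner.
Checking each rule: R1 pass, R2 fail, R3 pass.
Only rule 2 fails.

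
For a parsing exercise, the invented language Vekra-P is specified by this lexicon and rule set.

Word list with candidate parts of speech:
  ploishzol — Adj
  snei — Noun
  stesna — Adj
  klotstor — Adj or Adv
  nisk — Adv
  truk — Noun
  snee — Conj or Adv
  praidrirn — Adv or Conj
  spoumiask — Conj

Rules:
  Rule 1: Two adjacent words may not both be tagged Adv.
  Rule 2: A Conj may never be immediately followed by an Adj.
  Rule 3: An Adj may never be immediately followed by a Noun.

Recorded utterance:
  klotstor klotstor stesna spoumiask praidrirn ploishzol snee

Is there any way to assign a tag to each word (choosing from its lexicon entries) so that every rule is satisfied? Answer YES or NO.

YES

Candidates per position — 1:klotstor {Adj,Adv}; 2:klotstor {Adj,Adv}; 3:stesna {Adj}; 4:spoumiask {Conj}; 5:praidrirn {Adv,Conj}; 6:ploishzol {Adj}; 7:snee {Conj,Adv}.
One satisfying assignment: Adv Adj Adj Conj Adv Adj Adv.
Check: rule 1 ✓; rule 2 ✓; rule 3 ✓.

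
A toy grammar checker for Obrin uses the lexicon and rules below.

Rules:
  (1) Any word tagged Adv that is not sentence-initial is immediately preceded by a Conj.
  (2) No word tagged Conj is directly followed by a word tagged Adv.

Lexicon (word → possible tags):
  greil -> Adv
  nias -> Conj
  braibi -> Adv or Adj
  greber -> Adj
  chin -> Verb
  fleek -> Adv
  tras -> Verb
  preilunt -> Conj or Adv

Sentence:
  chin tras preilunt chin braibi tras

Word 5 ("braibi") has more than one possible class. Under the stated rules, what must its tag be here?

Candidates per position — 1:chin {Verb}; 2:tras {Verb}; 3:preilunt {Conj,Adv}; 4:chin {Verb}; 5:braibi {Adv,Adj}; 6:tras {Verb}.
If word 3 were Adv, no tagging could satisfy rule 1; so word 3 is Conj.
If word 5 were Adv, no tagging could satisfy rule 1; so word 5 is Adj.
The only consistent sequence is: Verb Verb Conj Verb Adj Verb.
Checking: rule 1 satisfied; rule 2 satisfied.

Adj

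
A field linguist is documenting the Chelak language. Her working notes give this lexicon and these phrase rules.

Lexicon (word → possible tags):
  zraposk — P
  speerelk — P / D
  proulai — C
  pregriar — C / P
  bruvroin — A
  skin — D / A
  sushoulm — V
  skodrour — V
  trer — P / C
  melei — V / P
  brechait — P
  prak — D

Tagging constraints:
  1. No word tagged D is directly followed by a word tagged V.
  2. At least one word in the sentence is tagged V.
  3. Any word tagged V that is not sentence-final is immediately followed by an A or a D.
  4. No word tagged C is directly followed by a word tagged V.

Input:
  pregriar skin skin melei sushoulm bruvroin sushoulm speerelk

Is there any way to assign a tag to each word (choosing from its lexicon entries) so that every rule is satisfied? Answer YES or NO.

YES

Candidates per position — 1:pregriar {C,P}; 2:skin {D,A}; 3:skin {D,A}; 4:melei {V,P}; 5:sushoulm {V}; 6:bruvroin {A}; 7:sushoulm {V}; 8:speerelk {P,D}.
One satisfying assignment: C A A P V A V D.
Rule-by-rule: rule 1 satisfied; rule 2 satisfied; rule 3 satisfied; rule 4 satisfied.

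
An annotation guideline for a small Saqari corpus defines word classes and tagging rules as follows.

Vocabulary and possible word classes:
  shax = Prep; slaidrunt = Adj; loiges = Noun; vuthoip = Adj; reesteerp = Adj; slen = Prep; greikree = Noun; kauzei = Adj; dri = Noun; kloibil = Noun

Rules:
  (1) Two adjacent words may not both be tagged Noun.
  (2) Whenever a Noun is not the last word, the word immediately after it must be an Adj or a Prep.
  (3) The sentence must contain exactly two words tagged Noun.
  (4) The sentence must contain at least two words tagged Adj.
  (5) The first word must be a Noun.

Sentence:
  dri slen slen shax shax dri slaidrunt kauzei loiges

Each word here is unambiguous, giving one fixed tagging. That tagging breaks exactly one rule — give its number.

Fixed tagging: Noun Prep Prep Prep Prep Noun Adj Adj Noun.
Checking each rule: R1 ✓, R2 ✓, R3 ✗, R4 ✓, R5 ✓.
Only rule 3 fails.

3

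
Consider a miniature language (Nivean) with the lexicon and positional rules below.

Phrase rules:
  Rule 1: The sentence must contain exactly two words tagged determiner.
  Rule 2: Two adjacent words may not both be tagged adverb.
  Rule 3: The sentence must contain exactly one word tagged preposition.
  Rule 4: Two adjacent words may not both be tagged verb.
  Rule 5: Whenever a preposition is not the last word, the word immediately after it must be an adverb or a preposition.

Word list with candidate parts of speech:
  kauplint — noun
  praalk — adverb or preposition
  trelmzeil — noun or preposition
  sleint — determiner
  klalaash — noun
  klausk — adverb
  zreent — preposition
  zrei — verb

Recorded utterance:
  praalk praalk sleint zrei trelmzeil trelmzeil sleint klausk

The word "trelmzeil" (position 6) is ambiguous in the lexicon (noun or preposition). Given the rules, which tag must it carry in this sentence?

Candidates per position — 1:praalk {adverb,preposition}; 2:praalk {adverb,preposition}; 3:sleint {determiner}; 4:zrei {verb}; 5:trelmzeil {noun,preposition}; 6:trelmzeil {noun,preposition}; 7:sleint {determiner}; 8:klausk {adverb}.
At position 2, choosing preposition makes rule 5 impossible to satisfy; hence adverb.
At position 5, choosing preposition makes rule 5 impossible to satisfy; hence noun.
At position 6, choosing preposition makes rule 5 impossible to satisfy; hence noun.
At position 1, choosing adverb makes rule 2 impossible to satisfy; hence preposition.
The only consistent sequence is: preposition adverb determiner verb noun noun determiner adverb.
Rule-by-rule: rule 1 ok; rule 2 ok; rule 3 ok; rule 4 ok; rule 5 ok.

noun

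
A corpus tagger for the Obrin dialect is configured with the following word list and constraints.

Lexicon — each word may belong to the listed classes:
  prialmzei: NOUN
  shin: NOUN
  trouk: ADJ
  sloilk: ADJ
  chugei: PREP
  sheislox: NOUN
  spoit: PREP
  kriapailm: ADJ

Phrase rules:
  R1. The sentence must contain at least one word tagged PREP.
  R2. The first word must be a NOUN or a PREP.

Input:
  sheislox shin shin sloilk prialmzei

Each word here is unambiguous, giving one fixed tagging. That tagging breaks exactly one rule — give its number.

Fixed tagging: NOUN NOUN NOUN ADJ NOUN.
Applying the rules: R1 ✗, R2 ✓.
Only rule 1 fails.

1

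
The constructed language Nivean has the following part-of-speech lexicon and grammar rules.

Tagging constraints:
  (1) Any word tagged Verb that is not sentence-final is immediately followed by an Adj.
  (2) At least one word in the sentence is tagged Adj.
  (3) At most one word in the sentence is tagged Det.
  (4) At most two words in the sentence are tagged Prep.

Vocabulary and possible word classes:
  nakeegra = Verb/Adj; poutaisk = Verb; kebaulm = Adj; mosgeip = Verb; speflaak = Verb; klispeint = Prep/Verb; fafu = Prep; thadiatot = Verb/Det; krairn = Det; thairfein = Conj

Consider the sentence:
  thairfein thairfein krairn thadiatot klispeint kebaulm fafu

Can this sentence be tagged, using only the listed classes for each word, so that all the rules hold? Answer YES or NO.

Candidates per position — 1:thairfein {Conj}; 2:thairfein {Conj}; 3:krairn {Det}; 4:thadiatot {Verb,Det}; 5:klispeint {Prep,Verb}; 6:kebaulm {Adj}; 7:fafu {Prep}.
Every candidate sequence violates at least one rule; no consistent tagging exists.

NO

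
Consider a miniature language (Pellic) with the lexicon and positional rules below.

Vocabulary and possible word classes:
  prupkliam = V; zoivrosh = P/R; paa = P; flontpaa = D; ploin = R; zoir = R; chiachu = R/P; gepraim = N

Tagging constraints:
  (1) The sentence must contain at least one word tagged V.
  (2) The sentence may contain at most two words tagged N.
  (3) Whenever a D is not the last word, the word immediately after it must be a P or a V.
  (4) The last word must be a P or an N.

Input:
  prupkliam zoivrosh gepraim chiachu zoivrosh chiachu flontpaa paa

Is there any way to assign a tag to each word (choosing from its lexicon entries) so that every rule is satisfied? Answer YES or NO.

YES

Candidates per position — 1:prupkliam {V}; 2:zoivrosh {P,R}; 3:gepraim {N}; 4:chiachu {R,P}; 5:zoivrosh {P,R}; 6:chiachu {R,P}; 7:flontpaa {D}; 8:paa {P}.
One satisfying assignment: V P N R R R D P.
Rule-by-rule: rule 1 ok; rule 2 ok; rule 3 ok; rule 4 ok.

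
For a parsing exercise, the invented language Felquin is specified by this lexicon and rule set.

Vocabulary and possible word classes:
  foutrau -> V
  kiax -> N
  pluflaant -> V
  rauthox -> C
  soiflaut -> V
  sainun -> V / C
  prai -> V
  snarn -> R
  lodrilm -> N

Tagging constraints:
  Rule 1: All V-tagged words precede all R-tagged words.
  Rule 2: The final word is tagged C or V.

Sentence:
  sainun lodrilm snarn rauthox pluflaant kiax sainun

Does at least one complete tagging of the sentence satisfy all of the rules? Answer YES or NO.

NO

Candidates per position — 1:sainun {V,C}; 2:lodrilm {N}; 3:snarn {R}; 4:rauthox {C}; 5:pluflaant {V}; 6:kiax {N}; 7:sainun {V,C}.
Rule 1 cannot be satisfied by any choice of tags from the lexicon.
So there is no consistent tagging.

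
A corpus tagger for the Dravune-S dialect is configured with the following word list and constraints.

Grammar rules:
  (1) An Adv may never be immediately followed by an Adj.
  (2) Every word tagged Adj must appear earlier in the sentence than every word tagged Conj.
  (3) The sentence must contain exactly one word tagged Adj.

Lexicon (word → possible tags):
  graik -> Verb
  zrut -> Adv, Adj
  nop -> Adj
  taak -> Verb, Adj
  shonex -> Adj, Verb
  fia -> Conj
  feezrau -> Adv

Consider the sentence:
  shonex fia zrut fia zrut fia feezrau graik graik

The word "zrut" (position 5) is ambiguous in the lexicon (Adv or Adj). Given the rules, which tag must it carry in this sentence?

Candidates per position — 1:shonex {Adj,Verb}; 2:fia {Conj}; 3:zrut {Adv,Adj}; 4:fia {Conj}; 5:zrut {Adv,Adj}; 6:fia {Conj}; 7:feezrau {Adv}; 8:graik {Verb}; 9:graik {Verb}.
Position 3: Adj is ruled out by rule 2; that leaves Adv.
Position 5: Adj is ruled out by rule 2; that leaves Adv.
Position 1: Verb is ruled out by rule 3; that leaves Adj.
The unique satisfying tagging is: Adj Conj Adv Conj Adv Conj Adv Verb Verb.
Verifying each rule — rule 1 satisfied; rule 2 satisfied; rule 3 satisfied.

Adv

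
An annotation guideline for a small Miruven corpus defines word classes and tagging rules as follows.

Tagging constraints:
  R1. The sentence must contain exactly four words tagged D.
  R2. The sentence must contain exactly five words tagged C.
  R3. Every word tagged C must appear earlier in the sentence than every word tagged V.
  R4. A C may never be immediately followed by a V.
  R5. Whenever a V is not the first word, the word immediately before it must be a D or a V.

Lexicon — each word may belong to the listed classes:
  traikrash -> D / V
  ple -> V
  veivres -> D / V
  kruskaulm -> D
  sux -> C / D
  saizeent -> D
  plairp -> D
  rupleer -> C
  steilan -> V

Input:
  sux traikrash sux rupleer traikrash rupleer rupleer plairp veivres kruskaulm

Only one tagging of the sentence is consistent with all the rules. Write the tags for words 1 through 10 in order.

Candidates per position — 1:sux {C,D}; 2:traikrash {D,V}; 3:sux {C,D}; 4:rupleer {C}; 5:traikrash {D,V}; 6:rupleer {C}; 7:rupleer {C}; 8:plairp {D}; 9:veivres {D,V}; 10:kruskaulm {D}.
At position 1, choosing D makes rule 2 impossible to satisfy; hence C.
At position 2, choosing V makes rule 3 impossible to satisfy; hence D.
At position 3, choosing D makes rule 2 impossible to satisfy; hence C.
At position 5, choosing V makes rule 3 impossible to satisfy; hence D.
At position 9, choosing D makes rule 1 impossible to satisfy; hence V.
So the tagging must be: C D C C D C C D V D.
Checking: rule 1 ✓; rule 2 ✓; rule 3 ✓; rule 4 ✓; rule 5 ✓.

C D C C D C C D V D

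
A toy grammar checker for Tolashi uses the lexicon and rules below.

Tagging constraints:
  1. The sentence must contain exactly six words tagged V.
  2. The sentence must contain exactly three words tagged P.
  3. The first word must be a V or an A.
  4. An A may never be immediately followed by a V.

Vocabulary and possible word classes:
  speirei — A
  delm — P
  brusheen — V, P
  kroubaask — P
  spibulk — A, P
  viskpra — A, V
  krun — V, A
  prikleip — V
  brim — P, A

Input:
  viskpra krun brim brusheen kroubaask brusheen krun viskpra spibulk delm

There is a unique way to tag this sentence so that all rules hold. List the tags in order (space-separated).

Candidates per position — 1:viskpra {A,V}; 2:krun {V,A}; 3:brim {P,A}; 4:brusheen {V,P}; 5:kroubaask {P}; 6:brusheen {V,P}; 7:krun {V,A}; 8:viskpra {A,V}; 9:spibulk {A,P}; 10:delm {P}.
At position 1, choosing A makes rule 1 impossible to satisfy; hence V.
At position 2, choosing A makes rule 1 impossible to satisfy; hence V.
At position 4, choosing P makes rule 1 impossible to satisfy; hence V.
At position 6, choosing P makes rule 1 impossible to satisfy; hence V.
At position 7, choosing A makes rule 1 impossible to satisfy; hence V.
At position 8, choosing A makes rule 1 impossible to satisfy; hence V.
At position 3, choosing A makes rule 4 impossible to satisfy; hence P.
At position 9, choosing P makes rule 2 impossible to satisfy; hence A.
So the tagging must be: V V P V P V V V A P.
Checking: rule 1 satisfied; rule 2 satisfied; rule 3 satisfied; rule 4 satisfied.

V V P V P V V V A P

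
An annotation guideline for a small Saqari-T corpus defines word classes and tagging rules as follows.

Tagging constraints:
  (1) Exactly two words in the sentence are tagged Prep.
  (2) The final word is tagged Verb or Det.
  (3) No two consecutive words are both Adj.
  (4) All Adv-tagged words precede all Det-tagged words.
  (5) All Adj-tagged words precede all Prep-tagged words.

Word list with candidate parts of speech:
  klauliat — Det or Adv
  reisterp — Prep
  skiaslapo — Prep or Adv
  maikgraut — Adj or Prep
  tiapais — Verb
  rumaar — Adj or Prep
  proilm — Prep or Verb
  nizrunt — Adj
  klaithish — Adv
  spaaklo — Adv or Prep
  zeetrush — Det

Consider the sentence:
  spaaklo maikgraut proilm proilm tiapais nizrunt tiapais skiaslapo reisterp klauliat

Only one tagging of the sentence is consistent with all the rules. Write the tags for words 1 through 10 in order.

Candidates per position — 1:spaaklo {Adv,Prep}; 2:maikgraut {Adj,Prep}; 3:proilm {Prep,Verb}; 4:proilm {Prep,Verb}; 5:tiapais {Verb}; 6:nizrunt {Adj}; 7:tiapais {Verb}; 8:skiaslapo {Prep,Adv}; 9:reisterp {Prep}; 10:klauliat {Det,Adv}.
Position 1: Prep is ruled out by rule 5; that leaves Adv.
Position 2: Prep is ruled out by rule 5; that leaves Adj.
Position 3: Prep is ruled out by rule 5; that leaves Verb.
Position 4: Prep is ruled out by rule 5; that leaves Verb.
Position 8: Adv is ruled out by rule 1; that leaves Prep.
Position 10: Adv is ruled out by rule 2; that leaves Det.
So the tagging must be: Adv Adj Verb Verb Verb Adj Verb Prep Prep Det.
Verifying each rule — rule 1 ✓; rule 2 ✓; rule 3 ✓; rule 4 ✓; rule 5 ✓.

Adv Adj Verb Verb Verb Adj Verb Prep Prep Det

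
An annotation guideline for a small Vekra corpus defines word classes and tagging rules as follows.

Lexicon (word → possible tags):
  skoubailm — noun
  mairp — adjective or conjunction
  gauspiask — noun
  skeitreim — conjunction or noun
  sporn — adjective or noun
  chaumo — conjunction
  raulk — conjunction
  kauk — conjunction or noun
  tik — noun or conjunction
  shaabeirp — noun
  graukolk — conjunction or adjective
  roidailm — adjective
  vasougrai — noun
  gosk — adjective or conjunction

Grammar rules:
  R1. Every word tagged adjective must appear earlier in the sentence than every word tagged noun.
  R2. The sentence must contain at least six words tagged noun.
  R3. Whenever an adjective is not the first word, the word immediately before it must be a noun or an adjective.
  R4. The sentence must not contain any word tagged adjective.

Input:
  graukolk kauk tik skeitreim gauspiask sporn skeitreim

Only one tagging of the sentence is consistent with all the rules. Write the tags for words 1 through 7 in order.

conjunction noun noun noun noun noun noun

Candidates per position — 1:graukolk {conjunction,adjective}; 2:kauk {conjunction,noun}; 3:tik {noun,conjunction}; 4:skeitreim {conjunction,noun}; 5:gauspiask {noun}; 6:sporn {adjective,noun}; 7:skeitreim {conjunction,noun}.
Position 1: adjective is ruled out by rule 4; that leaves conjunction.
Position 2: conjunction is ruled out by rule 2; that leaves noun.
Position 3: conjunction is ruled out by rule 2; that leaves noun.
Position 4: conjunction is ruled out by rule 2; that leaves noun.
Position 6: adjective is ruled out by rule 1; that leaves noun.
Position 7: conjunction is ruled out by rule 2; that leaves noun.
That leaves exactly one tagging: conjunction noun noun noun noun noun noun.
Rule-by-rule: rule 1 ok; rule 2 ok; rule 3 ok; rule 4 ok.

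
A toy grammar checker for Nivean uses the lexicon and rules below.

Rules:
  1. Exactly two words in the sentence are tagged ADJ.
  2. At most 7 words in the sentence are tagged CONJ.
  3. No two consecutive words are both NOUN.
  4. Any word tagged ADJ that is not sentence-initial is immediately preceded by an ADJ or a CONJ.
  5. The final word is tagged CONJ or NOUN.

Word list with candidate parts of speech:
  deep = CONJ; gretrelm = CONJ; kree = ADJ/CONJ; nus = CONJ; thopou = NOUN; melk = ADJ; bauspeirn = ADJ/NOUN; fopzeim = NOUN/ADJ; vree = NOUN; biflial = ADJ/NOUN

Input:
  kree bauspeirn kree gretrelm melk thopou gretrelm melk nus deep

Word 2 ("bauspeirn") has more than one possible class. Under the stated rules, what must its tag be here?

NOUN

Candidates per position — 1:kree {ADJ,CONJ}; 2:bauspeirn {ADJ,NOUN}; 3:kree {ADJ,CONJ}; 4:gretrelm {CONJ}; 5:melk {ADJ}; 6:thopou {NOUN}; 7:gretrelm {CONJ}; 8:melk {ADJ}; 9:nus {CONJ}; 10:deep {CONJ}.
Position 1: ADJ is ruled out by rule 1; that leaves CONJ.
Position 2: ADJ is ruled out by rule 1; that leaves NOUN.
Position 3: ADJ is ruled out by rule 1; that leaves CONJ.
The only consistent sequence is: CONJ NOUN CONJ CONJ ADJ NOUN CONJ ADJ CONJ CONJ.
Rule-by-rule: rule 1 ok; rule 2 ok; rule 3 ok; rule 4 ok; rule 5 ok.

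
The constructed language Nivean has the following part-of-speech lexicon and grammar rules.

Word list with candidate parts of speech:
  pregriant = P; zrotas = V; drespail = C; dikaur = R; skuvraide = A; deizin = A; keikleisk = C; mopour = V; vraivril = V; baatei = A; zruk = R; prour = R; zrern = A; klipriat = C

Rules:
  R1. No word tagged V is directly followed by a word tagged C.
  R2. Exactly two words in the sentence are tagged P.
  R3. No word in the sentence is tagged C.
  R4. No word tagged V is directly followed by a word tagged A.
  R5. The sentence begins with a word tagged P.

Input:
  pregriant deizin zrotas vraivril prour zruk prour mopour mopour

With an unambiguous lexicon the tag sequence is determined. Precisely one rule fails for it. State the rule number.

2

Fixed tagging: P A V V R R R V V.
Checking each rule: R1 ok, R2 fails, R3 ok, R4 ok, R5 ok.
Only rule 2 fails.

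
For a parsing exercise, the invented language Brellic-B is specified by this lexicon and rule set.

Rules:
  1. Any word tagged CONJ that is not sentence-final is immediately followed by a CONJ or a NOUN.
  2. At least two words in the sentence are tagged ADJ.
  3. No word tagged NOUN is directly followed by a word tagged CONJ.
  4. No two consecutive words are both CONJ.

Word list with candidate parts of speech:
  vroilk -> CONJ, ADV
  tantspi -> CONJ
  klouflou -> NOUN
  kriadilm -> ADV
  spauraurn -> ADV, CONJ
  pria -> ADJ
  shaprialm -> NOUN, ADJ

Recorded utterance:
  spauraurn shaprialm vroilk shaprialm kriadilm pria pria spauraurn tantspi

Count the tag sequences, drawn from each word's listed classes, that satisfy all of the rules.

Candidates per position — 1:spauraurn {ADV,CONJ}; 2:shaprialm {NOUN,ADJ}; 3:vroilk {CONJ,ADV}; 4:shaprialm {NOUN,ADJ}; 5:kriadilm {ADV}; 6:pria {ADJ}; 7:pria {ADJ}; 8:spauraurn {ADV,CONJ}; 9:tantspi {CONJ}.
There are 32 candidate sequences in total.
Checking each against the rules leaves 7 sequences.
Count = 7.

7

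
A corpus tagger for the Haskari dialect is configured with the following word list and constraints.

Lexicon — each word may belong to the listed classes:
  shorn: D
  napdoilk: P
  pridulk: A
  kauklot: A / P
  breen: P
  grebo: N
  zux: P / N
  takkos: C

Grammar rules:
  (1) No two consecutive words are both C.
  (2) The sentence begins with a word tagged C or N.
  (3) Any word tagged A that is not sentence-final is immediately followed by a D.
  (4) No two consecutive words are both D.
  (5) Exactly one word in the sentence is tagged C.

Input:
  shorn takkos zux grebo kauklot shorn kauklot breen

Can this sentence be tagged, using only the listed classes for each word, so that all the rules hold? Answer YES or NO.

Candidates per position — 1:shorn {D}; 2:takkos {C}; 3:zux {P,N}; 4:grebo {N}; 5:kauklot {A,P}; 6:shorn {D}; 7:kauklot {A,P}; 8:breen {P}.
Rule 2 cannot be satisfied by any choice of tags from the lexicon.
So there is no consistent tagging.

NO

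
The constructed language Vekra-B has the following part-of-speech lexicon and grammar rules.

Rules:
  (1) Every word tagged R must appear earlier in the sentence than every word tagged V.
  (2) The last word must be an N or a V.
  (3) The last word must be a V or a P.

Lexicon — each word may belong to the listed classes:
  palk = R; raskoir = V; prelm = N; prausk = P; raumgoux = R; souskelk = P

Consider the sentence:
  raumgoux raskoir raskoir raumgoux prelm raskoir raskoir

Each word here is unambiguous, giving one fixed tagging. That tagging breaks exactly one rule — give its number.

1

Fixed tagging: R V V R N V V.
Applying the rules: R1 violated, R2 holds, R3 holds.
Only rule 1 fails.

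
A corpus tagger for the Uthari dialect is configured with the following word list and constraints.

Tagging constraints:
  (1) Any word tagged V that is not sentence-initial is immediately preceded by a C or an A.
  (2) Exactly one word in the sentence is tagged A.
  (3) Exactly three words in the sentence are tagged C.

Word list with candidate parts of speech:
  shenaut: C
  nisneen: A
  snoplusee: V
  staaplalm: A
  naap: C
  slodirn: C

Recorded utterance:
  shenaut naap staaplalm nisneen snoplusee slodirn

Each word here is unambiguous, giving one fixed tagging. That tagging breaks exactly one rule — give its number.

2

Fixed tagging: C C A A V C.
Checking each rule: R1 ok, R2 fails, R3 ok.
Only rule 2 fails.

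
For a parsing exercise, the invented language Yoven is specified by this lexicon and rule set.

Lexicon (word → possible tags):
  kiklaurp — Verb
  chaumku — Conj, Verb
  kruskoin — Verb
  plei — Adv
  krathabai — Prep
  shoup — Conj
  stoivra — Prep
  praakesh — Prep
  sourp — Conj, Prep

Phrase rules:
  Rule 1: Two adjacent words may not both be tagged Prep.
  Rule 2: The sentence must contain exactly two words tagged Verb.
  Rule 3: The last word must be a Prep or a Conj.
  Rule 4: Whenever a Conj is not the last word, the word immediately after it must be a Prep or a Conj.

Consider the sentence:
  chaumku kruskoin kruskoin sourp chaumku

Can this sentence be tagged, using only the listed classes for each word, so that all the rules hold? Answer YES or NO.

Candidates per position — 1:chaumku {Conj,Verb}; 2:kruskoin {Verb}; 3:kruskoin {Verb}; 4:sourp {Conj,Prep}; 5:chaumku {Conj,Verb}.
Every candidate sequence violates at least one rule; no consistent tagging exists.

NO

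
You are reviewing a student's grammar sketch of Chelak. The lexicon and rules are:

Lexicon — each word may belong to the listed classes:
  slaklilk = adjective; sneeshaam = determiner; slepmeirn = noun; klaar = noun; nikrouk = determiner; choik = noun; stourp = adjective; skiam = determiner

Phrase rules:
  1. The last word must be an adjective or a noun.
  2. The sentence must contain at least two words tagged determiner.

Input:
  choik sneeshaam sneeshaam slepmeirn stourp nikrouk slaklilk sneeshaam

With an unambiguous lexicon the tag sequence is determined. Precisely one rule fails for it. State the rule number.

1

Fixed tagging: noun determiner determiner noun adjective determiner adjective determiner.
Applying the rules: R1 ✗, R2 ✓.
Only rule 1 fails.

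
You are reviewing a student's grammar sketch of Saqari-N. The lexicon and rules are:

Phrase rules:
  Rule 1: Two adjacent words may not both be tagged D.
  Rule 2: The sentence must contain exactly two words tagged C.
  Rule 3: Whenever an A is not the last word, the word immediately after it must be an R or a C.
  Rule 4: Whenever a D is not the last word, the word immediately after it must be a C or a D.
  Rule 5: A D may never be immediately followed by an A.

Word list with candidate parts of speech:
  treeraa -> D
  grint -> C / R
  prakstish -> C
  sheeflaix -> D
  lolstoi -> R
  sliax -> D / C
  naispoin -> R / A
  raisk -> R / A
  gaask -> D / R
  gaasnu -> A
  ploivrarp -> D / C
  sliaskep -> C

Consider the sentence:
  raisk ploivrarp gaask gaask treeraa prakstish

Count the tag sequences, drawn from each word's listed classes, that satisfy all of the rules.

2

Candidates per position — 1:raisk {R,A}; 2:ploivrarp {D,C}; 3:gaask {D,R}; 4:gaask {D,R}; 5:treeraa {D}; 6:prakstish {C}.
There are 16 candidate sequences in total.
The sequences that satisfy every rule: R C R R D C; A C R R D C.
Count = 2.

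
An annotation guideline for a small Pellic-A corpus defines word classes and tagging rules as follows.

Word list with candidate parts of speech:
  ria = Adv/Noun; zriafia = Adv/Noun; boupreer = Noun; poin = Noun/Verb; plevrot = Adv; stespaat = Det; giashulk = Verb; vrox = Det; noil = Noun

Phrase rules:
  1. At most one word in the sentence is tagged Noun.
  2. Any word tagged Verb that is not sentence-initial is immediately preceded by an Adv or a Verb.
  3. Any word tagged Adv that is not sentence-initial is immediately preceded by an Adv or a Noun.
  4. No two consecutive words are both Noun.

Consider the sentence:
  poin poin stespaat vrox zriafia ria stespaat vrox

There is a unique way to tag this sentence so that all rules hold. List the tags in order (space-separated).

Candidates per position — 1:poin {Noun,Verb}; 2:poin {Noun,Verb}; 3:stespaat {Det}; 4:vrox {Det}; 5:zriafia {Adv,Noun}; 6:ria {Adv,Noun}; 7:stespaat {Det}; 8:vrox {Det}.
Word 5 cannot be Adv — rule 3 would then fail for every completion. It is Noun.
Word 6 cannot be Noun — rule 1 would then fail for every completion. It is Adv.
Word 1 cannot be Noun — rule 1 would then fail for every completion. It is Verb.
Word 2 cannot be Noun — rule 1 would then fail for every completion. It is Verb.
The only consistent sequence is: Verb Verb Det Det Noun Adv Det Det.
Verifying each rule — rule 1 satisfied; rule 2 satisfied; rule 3 satisfied; rule 4 satisfied.

Verb Verb Det Det Noun Adv Det Det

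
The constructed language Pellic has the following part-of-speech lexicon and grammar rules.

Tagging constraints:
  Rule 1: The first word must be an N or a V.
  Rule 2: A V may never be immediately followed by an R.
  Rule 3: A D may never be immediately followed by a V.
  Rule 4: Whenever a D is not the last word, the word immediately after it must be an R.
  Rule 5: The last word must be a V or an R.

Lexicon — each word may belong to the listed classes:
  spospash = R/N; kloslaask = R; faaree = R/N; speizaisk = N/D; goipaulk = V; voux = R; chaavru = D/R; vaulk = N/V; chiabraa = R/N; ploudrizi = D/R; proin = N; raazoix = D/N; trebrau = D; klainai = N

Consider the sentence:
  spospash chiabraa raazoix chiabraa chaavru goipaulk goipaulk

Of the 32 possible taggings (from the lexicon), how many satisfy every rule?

6

Candidates per position — 1:spospash {R,N}; 2:chiabraa {R,N}; 3:raazoix {D,N}; 4:chiabraa {R,N}; 5:chaavru {D,R}; 6:goipaulk {V}; 7:goipaulk {V}.
There are 32 candidate sequences in total.
Checking each against the rules leaves 6 sequences.
Count = 6.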